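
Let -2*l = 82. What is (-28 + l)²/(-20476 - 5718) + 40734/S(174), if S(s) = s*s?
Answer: 12817255/11014577 ≈ 1.1637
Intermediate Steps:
l = -41 (l = -½*82 = -41)
S(s) = s²
(-28 + l)²/(-20476 - 5718) + 40734/S(174) = (-28 - 41)²/(-20476 - 5718) + 40734/(174²) = (-69)²/(-26194) + 40734/30276 = 4761*(-1/26194) + 40734*(1/30276) = -4761/26194 + 2263/1682 = 12817255/11014577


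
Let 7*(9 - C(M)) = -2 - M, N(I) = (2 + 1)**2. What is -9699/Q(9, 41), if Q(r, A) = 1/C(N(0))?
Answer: -717726/7 ≈ -1.0253e+5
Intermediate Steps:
N(I) = 9 (N(I) = 3**2 = 9)
C(M) = 65/7 + M/7 (C(M) = 9 - (-2 - M)/7 = 9 + (2/7 + M/7) = 65/7 + M/7)
Q(r, A) = 7/74 (Q(r, A) = 1/(65/7 + (1/7)*9) = 1/(65/7 + 9/7) = 1/(74/7) = 7/74)
-9699/Q(9, 41) = -9699/7/74 = -9699*74/7 = -717726/7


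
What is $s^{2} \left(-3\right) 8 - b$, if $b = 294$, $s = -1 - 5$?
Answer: $-1158$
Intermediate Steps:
$s = -6$ ($s = -1 - 5 = -6$)
$s^{2} \left(-3\right) 8 - b = \left(-6\right)^{2} \left(-3\right) 8 - 294 = 36 \left(-3\right) 8 - 294 = \left(-108\right) 8 - 294 = -864 - 294 = -1158$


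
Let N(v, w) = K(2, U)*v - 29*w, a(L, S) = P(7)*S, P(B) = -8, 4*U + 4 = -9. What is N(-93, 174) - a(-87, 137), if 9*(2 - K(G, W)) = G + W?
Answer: -49787/12 ≈ -4148.9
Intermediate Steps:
U = -13/4 (U = -1 + (1/4)*(-9) = -1 - 9/4 = -13/4 ≈ -3.2500)
a(L, S) = -8*S
K(G, W) = 2 - G/9 - W/9 (K(G, W) = 2 - (G + W)/9 = 2 + (-G/9 - W/9) = 2 - G/9 - W/9)
N(v, w) = -29*w + 77*v/36 (N(v, w) = (2 - 1/9*2 - 1/9*(-13/4))*v - 29*w = (2 - 2/9 + 13/36)*v - 29*w = 77*v/36 - 29*w = -29*w + 77*v/36)
N(-93, 174) - a(-87, 137) = (-29*174 + (77/36)*(-93)) - (-8)*137 = (-5046 - 2387/12) - 1*(-1096) = -62939/12 + 1096 = -49787/12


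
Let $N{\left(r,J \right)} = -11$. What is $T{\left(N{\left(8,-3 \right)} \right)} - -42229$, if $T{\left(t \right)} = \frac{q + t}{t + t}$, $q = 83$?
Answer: $\frac{464483}{11} \approx 42226.0$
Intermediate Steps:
$T{\left(t \right)} = \frac{83 + t}{2 t}$ ($T{\left(t \right)} = \frac{83 + t}{t + t} = \frac{83 + t}{2 t}$)
$T{\left(N{\left(8,-3 \right)} \right)} - -42229 = \frac{83 - 11}{2 \left(-11\right)} - -42229 = \frac{1}{2} \left(- \frac{1}{11}\right) 72 + 42229 = - \frac{36}{11} + 42229 = \frac{464483}{11}$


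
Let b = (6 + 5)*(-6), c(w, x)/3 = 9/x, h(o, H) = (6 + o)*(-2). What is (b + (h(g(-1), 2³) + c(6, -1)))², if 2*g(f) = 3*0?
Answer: 11025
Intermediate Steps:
g(f) = 0 (g(f) = (3*0)/2 = (½)*0 = 0)
h(o, H) = -12 - 2*o
c(w, x) = 27/x (c(w, x) = 3*(9/x) = 27/x)
b = -66 (b = 11*(-6) = -66)
(b + (h(g(-1), 2³) + c(6, -1)))² = (-66 + ((-12 - 2*0) + 27/(-1)))² = (-66 + ((-12 + 0) + 27*(-1)))² = (-66 + (-12 - 27))² = (-66 - 39)² = (-105)² = 11025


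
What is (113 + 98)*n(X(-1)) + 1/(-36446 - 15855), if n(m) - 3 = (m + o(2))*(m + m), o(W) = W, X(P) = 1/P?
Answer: 11035510/52301 ≈ 211.00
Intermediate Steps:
n(m) = 3 + 2*m*(2 + m) (n(m) = 3 + (m + 2)*(m + m) = 3 + (2 + m)*(2*m) = 3 + 2*m*(2 + m))
(113 + 98)*n(X(-1)) + 1/(-36446 - 15855) = (113 + 98)*(3 + 2*(1/(-1))² + 4/(-1)) + 1/(-36446 - 15855) = 211*(3 + 2*(-1)² + 4*(-1)) + 1/(-52301) = 211*(3 + 2*1 - 4) - 1/52301 = 211*(3 + 2 - 4) - 1/52301 = 211*1 - 1/52301 = 211 - 1/52301 = 11035510/52301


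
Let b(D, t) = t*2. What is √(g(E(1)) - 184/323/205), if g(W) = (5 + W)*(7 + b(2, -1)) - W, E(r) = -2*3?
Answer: √4372242665/66215 ≈ 0.99861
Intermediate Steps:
b(D, t) = 2*t
E(r) = -6
g(W) = 25 + 4*W (g(W) = (5 + W)*(7 + 2*(-1)) - W = (5 + W)*(7 - 2) - W = (5 + W)*5 - W = (25 + 5*W) - W = 25 + 4*W)
√(g(E(1)) - 184/323/205) = √((25 + 4*(-6)) - 184/323/205) = √((25 - 24) - 184*1/323*(1/205)) = √(1 - 184/323*1/205) = √(1 - 184/66215) = √(66031/66215) = √4372242665/66215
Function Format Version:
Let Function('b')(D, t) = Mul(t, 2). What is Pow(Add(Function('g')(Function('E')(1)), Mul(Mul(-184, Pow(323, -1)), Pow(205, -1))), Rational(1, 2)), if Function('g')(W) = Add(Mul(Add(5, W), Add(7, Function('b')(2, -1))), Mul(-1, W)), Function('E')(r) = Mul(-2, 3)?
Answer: Mul(Rational(1, 66215), Pow(4372242665, Rational(1, 2))) ≈ 0.99861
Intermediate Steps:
Function('b')(D, t) = Mul(2, t)
Function('E')(r) = -6
Function('g')(W) = Add(25, Mul(4, W)) (Function('g')(W) = Add(Mul(Add(5, W), Add(7, Mul(2, -1))), Mul(-1, W)) = Add(Mul(Add(5, W), Add(7, -2)), Mul(-1, W)) = Add(Mul(Add(5, W), 5), Mul(-1, W)) = Add(Add(25, Mul(5, W)), Mul(-1, W)) = Add(25, Mul(4, W)))
Pow(Add(Function('g')(Function('E')(1)), Mul(Mul(-184, Pow(323, -1)), Pow(205, -1))), Rational(1, 2)) = Pow(Add(Add(25, Mul(4, -6)), Mul(Mul(-184, Pow(323, -1)), Pow(205, -1))), Rational(1, 2)) = Pow(Add(Add(25, -24), Mul(Mul(-184, Rational(1, 323)), Rational(1, 205))), Rational(1, 2)) = Pow(Add(1, Mul(Rational(-184, 323), Rational(1, 205))), Rational(1, 2)) = Pow(Add(1, Rational(-184, 66215)), Rational(1, 2)) = Pow(Rational(66031, 66215), Rational(1, 2)) = Mul(Rational(1, 66215), Pow(4372242665, Rational(1, 2)))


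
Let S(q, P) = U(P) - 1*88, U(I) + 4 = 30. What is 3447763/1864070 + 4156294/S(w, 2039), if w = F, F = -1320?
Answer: -124958212827/1864070 ≈ -67035.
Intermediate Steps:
w = -1320
U(I) = 26 (U(I) = -4 + 30 = 26)
S(q, P) = -62 (S(q, P) = 26 - 1*88 = 26 - 88 = -62)
3447763/1864070 + 4156294/S(w, 2039) = 3447763/1864070 + 4156294/(-62) = 3447763*(1/1864070) + 4156294*(-1/62) = 3447763/1864070 - 67037 = -124958212827/1864070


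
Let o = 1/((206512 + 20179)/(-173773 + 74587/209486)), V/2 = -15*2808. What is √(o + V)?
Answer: I*√189976934351907425285031406/47488590826 ≈ 290.24*I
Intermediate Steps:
V = -84240 (V = 2*(-15*2808) = 2*(-42120) = -84240)
o = -36402936091/47488590826 (o = 1/(226691/(-173773 + 74587*(1/209486))) = 1/(226691/(-173773 + 74587/209486)) = 1/(226691/(-36402936091/209486)) = 1/(226691*(-209486/36402936091)) = 1/(-47488590826/36402936091) = -36402936091/47488590826 ≈ -0.76656)
√(o + V) = √(-36402936091/47488590826 - 84240) = √(-4000475294118331/47488590826) = I*√189976934351907425285031406/47488590826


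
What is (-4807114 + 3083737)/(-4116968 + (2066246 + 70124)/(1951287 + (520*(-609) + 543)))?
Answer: 281797990155/673185808883 ≈ 0.41860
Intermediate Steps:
(-4807114 + 3083737)/(-4116968 + (2066246 + 70124)/(1951287 + (520*(-609) + 543))) = -1723377/(-4116968 + 2136370/(1951287 + (-316680 + 543))) = -1723377/(-4116968 + 2136370/(1951287 - 316137)) = -1723377/(-4116968 + 2136370/1635150) = -1723377/(-4116968 + 2136370*(1/1635150)) = -1723377/(-4116968 + 213637/163515) = -1723377/(-673185808883/163515) = -1723377*(-163515/673185808883) = 281797990155/673185808883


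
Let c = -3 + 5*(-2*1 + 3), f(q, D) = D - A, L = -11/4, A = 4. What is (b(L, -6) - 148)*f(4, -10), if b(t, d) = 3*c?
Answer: 1988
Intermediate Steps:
L = -11/4 (L = -11*¼ = -11/4 ≈ -2.7500)
f(q, D) = -4 + D (f(q, D) = D - 1*4 = D - 4 = -4 + D)
c = 2 (c = -3 + 5*(-2 + 3) = -3 + 5*1 = -3 + 5 = 2)
b(t, d) = 6 (b(t, d) = 3*2 = 6)
(b(L, -6) - 148)*f(4, -10) = (6 - 148)*(-4 - 10) = -142*(-14) = 1988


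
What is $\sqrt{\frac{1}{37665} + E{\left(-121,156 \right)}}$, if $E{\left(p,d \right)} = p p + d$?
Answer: $\frac{\sqrt{259157987790}}{4185} \approx 121.64$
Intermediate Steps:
$E{\left(p,d \right)} = d + p^{2}$ ($E{\left(p,d \right)} = p^{2} + d = d + p^{2}$)
$\sqrt{\frac{1}{37665} + E{\left(-121,156 \right)}} = \sqrt{\frac{1}{37665} + \left(156 + \left(-121\right)^{2}\right)} = \sqrt{\frac{1}{37665} + \left(156 + 14641\right)} = \sqrt{\frac{1}{37665} + 14797} = \sqrt{\frac{557329006}{37665}} = \frac{\sqrt{259157987790}}{4185}$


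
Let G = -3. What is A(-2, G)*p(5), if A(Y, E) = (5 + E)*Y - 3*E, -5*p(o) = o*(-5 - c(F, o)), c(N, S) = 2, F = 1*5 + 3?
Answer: 35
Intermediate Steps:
F = 8 (F = 5 + 3 = 8)
p(o) = 7*o/5 (p(o) = -o*(-5 - 1*2)/5 = -o*(-5 - 2)/5 = -o*(-7)/5 = -(-7)*o/5 = 7*o/5)
A(Y, E) = -3*E + Y*(5 + E) (A(Y, E) = Y*(5 + E) - 3*E = -3*E + Y*(5 + E))
A(-2, G)*p(5) = (-3*(-3) + 5*(-2) - 3*(-2))*((7/5)*5) = (9 - 10 + 6)*7 = 5*7 = 35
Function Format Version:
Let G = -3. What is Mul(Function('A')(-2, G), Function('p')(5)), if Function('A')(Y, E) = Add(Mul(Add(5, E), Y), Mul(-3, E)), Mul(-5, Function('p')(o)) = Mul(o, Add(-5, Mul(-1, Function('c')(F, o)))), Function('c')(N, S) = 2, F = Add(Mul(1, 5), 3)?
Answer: 35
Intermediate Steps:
F = 8 (F = Add(5, 3) = 8)
Function('p')(o) = Mul(Rational(7, 5), o) (Function('p')(o) = Mul(Rational(-1, 5), Mul(o, Add(-5, Mul(-1, 2)))) = Mul(Rational(-1, 5), Mul(o, Add(-5, -2))) = Mul(Rational(-1, 5), Mul(o, -7)) = Mul(Rational(-1, 5), Mul(-7, o)) = Mul(Rational(7, 5), o))
Function('A')(Y, E) = Add(Mul(-3, E), Mul(Y, Add(5, E))) (Function('A')(Y, E) = Add(Mul(Y, Add(5, E)), Mul(-3, E)) = Add(Mul(-3, E), Mul(Y, Add(5, E))))
Mul(Function('A')(-2, G), Function('p')(5)) = Mul(Add(Mul(-3, -3), Mul(5, -2), Mul(-3, -2)), Mul(Rational(7, 5), 5)) = Mul(Add(9, -10, 6), 7) = Mul(5, 7) = 35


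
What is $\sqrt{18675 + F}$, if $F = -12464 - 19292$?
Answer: $i \sqrt{13081} \approx 114.37 i$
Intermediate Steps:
$F = -31756$ ($F = -12464 - 19292 = -31756$)
$\sqrt{18675 + F} = \sqrt{18675 - 31756} = \sqrt{-13081} = i \sqrt{13081}$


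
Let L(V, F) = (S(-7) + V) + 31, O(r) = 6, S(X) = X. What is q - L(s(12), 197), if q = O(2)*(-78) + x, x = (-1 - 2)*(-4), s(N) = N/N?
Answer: -481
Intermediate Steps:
s(N) = 1
L(V, F) = 24 + V (L(V, F) = (-7 + V) + 31 = 24 + V)
x = 12 (x = -3*(-4) = 12)
q = -456 (q = 6*(-78) + 12 = -468 + 12 = -456)
q - L(s(12), 197) = -456 - (24 + 1) = -456 - 1*25 = -456 - 25 = -481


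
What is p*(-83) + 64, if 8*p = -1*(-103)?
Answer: -8037/8 ≈ -1004.6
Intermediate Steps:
p = 103/8 (p = (-1*(-103))/8 = (⅛)*103 = 103/8 ≈ 12.875)
p*(-83) + 64 = (103/8)*(-83) + 64 = -8549/8 + 64 = -8037/8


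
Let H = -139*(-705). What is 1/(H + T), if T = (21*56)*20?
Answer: 1/121515 ≈ 8.2294e-6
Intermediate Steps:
H = 97995
T = 23520 (T = 1176*20 = 23520)
1/(H + T) = 1/(97995 + 23520) = 1/121515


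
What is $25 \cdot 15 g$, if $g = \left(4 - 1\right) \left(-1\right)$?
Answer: $-1125$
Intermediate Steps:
$g = -3$ ($g = 3 \left(-1\right) = -3$)
$25 \cdot 15 g = 25 \cdot 15 \left(-3\right) = 375 \left(-3\right) = -1125$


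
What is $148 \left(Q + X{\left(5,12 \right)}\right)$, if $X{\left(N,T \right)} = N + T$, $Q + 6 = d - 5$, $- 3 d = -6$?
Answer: $1184$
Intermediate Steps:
$d = 2$ ($d = \left(- \frac{1}{3}\right) \left(-6\right) = 2$)
$Q = -9$ ($Q = -6 + \left(2 - 5\right) = -6 - 3 = -9$)
$148 \left(Q + X{\left(5,12 \right)}\right) = 148 \left(-9 + \left(5 + 12\right)\right) = 148 \left(-9 + 17\right) = 148 \cdot 8 = 1184$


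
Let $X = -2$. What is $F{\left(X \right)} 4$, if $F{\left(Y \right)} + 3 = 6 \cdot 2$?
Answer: $36$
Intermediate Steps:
$F{\left(Y \right)} = 9$ ($F{\left(Y \right)} = -3 + 6 \cdot 2 = -3 + 12 = 9$)
$F{\left(X \right)} 4 = 9 \cdot 4 = 36$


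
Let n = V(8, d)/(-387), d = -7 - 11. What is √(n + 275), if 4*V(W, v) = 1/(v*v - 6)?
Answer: √1851084918726/82044 ≈ 16.583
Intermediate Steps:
d = -18
V(W, v) = 1/(4*(-6 + v²)) (V(W, v) = 1/(4*(v*v - 6)) = 1/(4*(v² - 6)) = 1/(4*(-6 + v²)))
n = -1/492264 (n = (1/(4*(-6 + (-18)²)))/(-387) = (1/(4*(-6 + 324)))*(-1/387) = ((¼)/318)*(-1/387) = ((¼)*(1/318))*(-1/387) = (1/1272)*(-1/387) = -1/492264 ≈ -2.0314e-6)
√(n + 275) = √(-1/492264 + 275) = √(135372599/492264) = √1851084918726/82044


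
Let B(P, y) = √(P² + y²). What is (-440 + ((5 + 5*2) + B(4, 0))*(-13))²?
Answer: 471969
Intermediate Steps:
(-440 + ((5 + 5*2) + B(4, 0))*(-13))² = (-440 + ((5 + 5*2) + √(4² + 0²))*(-13))² = (-440 + ((5 + 10) + √(16 + 0))*(-13))² = (-440 + (15 + √16)*(-13))² = (-440 + (15 + 4)*(-13))² = (-440 + 19*(-13))² = (-440 - 247)² = (-687)² = 471969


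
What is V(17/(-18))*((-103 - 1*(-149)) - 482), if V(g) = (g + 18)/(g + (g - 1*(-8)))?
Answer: -66926/55 ≈ -1216.8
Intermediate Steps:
V(g) = (18 + g)/(8 + 2*g) (V(g) = (18 + g)/(g + (g + 8)) = (18 + g)/(g + (8 + g)) = (18 + g)/(8 + 2*g))
V(17/(-18))*((-103 - 1*(-149)) - 482) = ((18 + 17/(-18))/(2*(4 + 17/(-18))))*((-103 - 1*(-149)) - 482) = ((18 + 17*(-1/18))/(2*(4 + 17*(-1/18))))*((-103 + 149) - 482) = ((18 - 17/18)/(2*(4 - 17/18)))*(46 - 482) = ((1/2)*(307/18)/(55/18))*(-436) = ((1/2)*(18/55)*(307/18))*(-436) = (307/110)*(-436) = -66926/55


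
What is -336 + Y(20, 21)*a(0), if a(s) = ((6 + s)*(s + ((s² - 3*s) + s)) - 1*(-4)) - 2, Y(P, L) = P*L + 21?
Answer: 546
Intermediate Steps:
Y(P, L) = 21 + L*P (Y(P, L) = L*P + 21 = 21 + L*P)
a(s) = 2 + (6 + s)*(s² - s) (a(s) = ((6 + s)*(s + (s² - 2*s)) + 4) - 2 = ((6 + s)*(s² - s) + 4) - 2 = (4 + (6 + s)*(s² - s)) - 2 = 2 + (6 + s)*(s² - s))
-336 + Y(20, 21)*a(0) = -336 + (21 + 21*20)*(2 + 0³ - 6*0 + 5*0²) = -336 + (21 + 420)*(2 + 0 + 0 + 5*0) = -336 + 441*(2 + 0 + 0 + 0) = -336 + 441*2 = -336 + 882 = 546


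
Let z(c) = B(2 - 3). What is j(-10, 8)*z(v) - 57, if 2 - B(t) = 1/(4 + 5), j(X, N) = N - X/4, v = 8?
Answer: -223/6 ≈ -37.167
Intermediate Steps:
j(X, N) = N - X/4
B(t) = 17/9 (B(t) = 2 - 1/(4 + 5) = 2 - 1/9 = 17/9)
z(c) = 17/9
j(-10, 8)*z(v) - 57 = (8 - 1/4*(-10))*(17/9) - 57 = (8 + 5/2)*(17/9) - 57 = (21/2)*(17/9) - 57 = 119/6 - 57 = -223/6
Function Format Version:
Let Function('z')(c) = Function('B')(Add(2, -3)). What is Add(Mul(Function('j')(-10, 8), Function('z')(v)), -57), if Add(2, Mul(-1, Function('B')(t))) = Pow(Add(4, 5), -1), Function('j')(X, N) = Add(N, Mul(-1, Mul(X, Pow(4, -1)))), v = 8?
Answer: Rational(-223, 6) ≈ -37.167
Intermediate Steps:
Function('j')(X, N) = Add(N, Mul(Rational(-1, 4), X)) (Function('j')(X, N) = Add(N, Mul(-1, Mul(X, Rational(1, 4)))) = Add(N, Mul(-1, Mul(Rational(1, 4), X))) = Add(N, Mul(Rational(-1, 4), X)))
Function('B')(t) = Rational(17, 9) (Function('B')(t) = Add(2, Mul(-1, Pow(Add(4, 5), -1))) = Add(2, Mul(-1, Pow(9, -1))) = Add(2, Mul(-1, Rational(1, 9))) = Add(2, Rational(-1, 9)) = Rational(17, 9))
Function('z')(c) = Rational(17, 9)
Add(Mul(Function('j')(-10, 8), Function('z')(v)), -57) = Add(Mul(Add(8, Mul(Rational(-1, 4), -10)), Rational(17, 9)), -57) = Add(Mul(Add(8, Rational(5, 2)), Rational(17, 9)), -57) = Add(Mul(Rational(21, 2), Rational(17, 9)), -57) = Add(Rational(119, 6), -57) = Rational(-223, 6)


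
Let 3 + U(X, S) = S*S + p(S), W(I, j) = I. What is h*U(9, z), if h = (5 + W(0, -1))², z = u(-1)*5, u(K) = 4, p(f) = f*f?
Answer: 19925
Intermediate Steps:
p(f) = f²
z = 20 (z = 4*5 = 20)
U(X, S) = -3 + 2*S² (U(X, S) = -3 + (S*S + S²) = -3 + (S² + S²) = -3 + 2*S²)
h = 25 (h = (5 + 0)² = 5² = 25)
h*U(9, z) = 25*(-3 + 2*20²) = 25*(-3 + 2*400) = 25*(-3 + 800) = 25*797 = 19925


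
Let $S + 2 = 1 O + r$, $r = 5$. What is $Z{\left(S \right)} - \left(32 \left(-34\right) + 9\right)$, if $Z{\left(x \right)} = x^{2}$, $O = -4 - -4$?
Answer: $1088$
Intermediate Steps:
$O = 0$ ($O = -4 + 4 = 0$)
$S = 3$ ($S = -2 + \left(1 \cdot 0 + 5\right) = -2 + \left(0 + 5\right) = -2 + 5 = 3$)
$Z{\left(S \right)} - \left(32 \left(-34\right) + 9\right) = 3^{2} - \left(32 \left(-34\right) + 9\right) = 9 - \left(-1088 + 9\right) = 9 - -1079 = 9 + 1079 = 1088$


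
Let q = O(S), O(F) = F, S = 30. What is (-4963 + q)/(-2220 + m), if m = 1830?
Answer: 4933/390 ≈ 12.649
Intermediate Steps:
q = 30
(-4963 + q)/(-2220 + m) = (-4963 + 30)/(-2220 + 1830) = -4933/(-390) = -4933*(-1/390) = 4933/390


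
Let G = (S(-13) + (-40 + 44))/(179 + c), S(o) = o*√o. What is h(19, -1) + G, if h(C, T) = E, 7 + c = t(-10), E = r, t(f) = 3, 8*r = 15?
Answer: 2657/1400 - 13*I*√13/175 ≈ 1.8979 - 0.26784*I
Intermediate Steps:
r = 15/8 (r = (⅛)*15 = 15/8 ≈ 1.8750)
S(o) = o^(3/2)
E = 15/8 ≈ 1.8750
c = -4 (c = -7 + 3 = -4)
h(C, T) = 15/8
G = 4/175 - 13*I*√13/175 (G = ((-13)^(3/2) + (-40 + 44))/(179 - 4) = (-13*I*√13 + 4)/175 = (4 - 13*I*√13)*(1/175) = 4/175 - 13*I*√13/175 ≈ 0.022857 - 0.26784*I)
h(19, -1) + G = 15/8 + (4/175 - 13*I*√13/175) = 2657/1400 - 13*I*√13/175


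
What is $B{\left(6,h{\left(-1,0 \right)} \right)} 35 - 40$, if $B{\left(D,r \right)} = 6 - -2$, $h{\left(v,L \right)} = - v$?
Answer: $240$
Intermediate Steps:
$B{\left(D,r \right)} = 8$ ($B{\left(D,r \right)} = 6 + 2 = 8$)
$B{\left(6,h{\left(-1,0 \right)} \right)} 35 - 40 = 8 \cdot 35 - 40 = 280 - 40 = 240$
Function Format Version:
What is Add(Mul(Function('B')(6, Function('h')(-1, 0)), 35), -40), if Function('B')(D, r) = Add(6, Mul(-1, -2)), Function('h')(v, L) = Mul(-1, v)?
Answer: 240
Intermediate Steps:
Function('B')(D, r) = 8 (Function('B')(D, r) = Add(6, 2) = 8)
Add(Mul(Function('B')(6, Function('h')(-1, 0)), 35), -40) = Add(Mul(8, 35), -40) = Add(280, -40) = 240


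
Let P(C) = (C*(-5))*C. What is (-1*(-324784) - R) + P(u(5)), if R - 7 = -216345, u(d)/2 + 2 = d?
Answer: 540942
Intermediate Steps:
u(d) = -4 + 2*d
R = -216338 (R = 7 - 216345 = -216338)
P(C) = -5*C² (P(C) = (-5*C)*C = -5*C²)
(-1*(-324784) - R) + P(u(5)) = (-1*(-324784) - 1*(-216338)) - 5*(-4 + 2*5)² = (324784 + 216338) - 5*(-4 + 10)² = 541122 - 5*6² = 541122 - 5*36 = 541122 - 180 = 540942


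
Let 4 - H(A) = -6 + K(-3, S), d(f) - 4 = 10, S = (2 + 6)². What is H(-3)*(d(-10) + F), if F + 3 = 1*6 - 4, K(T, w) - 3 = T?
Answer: 130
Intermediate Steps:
S = 64 (S = 8² = 64)
d(f) = 14 (d(f) = 4 + 10 = 14)
K(T, w) = 3 + T
F = -1 (F = -3 + (1*6 - 4) = -3 + (6 - 4) = -3 + 2 = -1)
H(A) = 10 (H(A) = 4 - (-6 + (3 - 3)) = 4 - (-6 + 0) = 4 - 1*(-6) = 4 + 6 = 10)
H(-3)*(d(-10) + F) = 10*(14 - 1) = 10*13 = 130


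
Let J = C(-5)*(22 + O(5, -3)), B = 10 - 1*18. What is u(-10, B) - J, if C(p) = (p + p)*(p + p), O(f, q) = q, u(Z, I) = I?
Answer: -1908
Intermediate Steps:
B = -8 (B = 10 - 18 = -8)
C(p) = 4*p² (C(p) = (2*p)*(2*p) = 4*p²)
J = 1900 (J = (4*(-5)²)*(22 - 3) = (4*25)*19 = 100*19 = 1900)
u(-10, B) - J = -8 - 1*1900 = -8 - 1900 = -1908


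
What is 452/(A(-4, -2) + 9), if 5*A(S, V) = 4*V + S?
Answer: 2260/33 ≈ 68.485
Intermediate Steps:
A(S, V) = S/5 + 4*V/5 (A(S, V) = (4*V + S)/5 = (S + 4*V)/5 = S/5 + 4*V/5)
452/(A(-4, -2) + 9) = 452/(((1/5)*(-4) + (4/5)*(-2)) + 9) = 452/((-4/5 - 8/5) + 9) = 452/(-12/5 + 9) = 452/(33/5) = 452*(5/33) = 2260/33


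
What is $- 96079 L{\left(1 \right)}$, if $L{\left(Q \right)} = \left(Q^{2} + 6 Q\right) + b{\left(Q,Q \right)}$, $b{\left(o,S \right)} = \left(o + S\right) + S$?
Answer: $-960790$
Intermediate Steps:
$b{\left(o,S \right)} = o + 2 S$ ($b{\left(o,S \right)} = \left(S + o\right) + S = o + 2 S$)
$L{\left(Q \right)} = Q^{2} + 9 Q$ ($L{\left(Q \right)} = \left(Q^{2} + 6 Q\right) + \left(Q + 2 Q\right) = \left(Q^{2} + 6 Q\right) + 3 Q = Q^{2} + 9 Q$)
$- 96079 L{\left(1 \right)} = - 96079 \cdot 1 \left(9 + 1\right) = - 96079 \cdot 1 \cdot 10 = \left(-96079\right) 10 = -960790$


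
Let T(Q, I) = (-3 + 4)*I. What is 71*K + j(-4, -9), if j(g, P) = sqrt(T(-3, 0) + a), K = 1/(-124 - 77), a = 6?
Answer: -71/201 + sqrt(6) ≈ 2.0963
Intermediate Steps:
K = -1/201 (K = 1/(-201) = -1/201 ≈ -0.0049751)
T(Q, I) = I (T(Q, I) = 1*I = I)
j(g, P) = sqrt(6) (j(g, P) = sqrt(0 + 6) = sqrt(6))
71*K + j(-4, -9) = 71*(-1/201) + sqrt(6) = -71/201 + sqrt(6)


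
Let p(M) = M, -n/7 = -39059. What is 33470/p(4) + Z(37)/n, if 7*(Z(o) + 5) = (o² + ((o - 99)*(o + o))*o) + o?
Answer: 4575518445/546826 ≈ 8367.4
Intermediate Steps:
n = 273413 (n = -7*(-39059) = 273413)
Z(o) = -5 + o/7 + o²/7 + 2*o²*(-99 + o)/7 (Z(o) = -5 + ((o² + ((o - 99)*(o + o))*o) + o)/7 = -5 + ((o² + ((-99 + o)*(2*o))*o) + o)/7 = -5 + ((o² + (2*o*(-99 + o))*o) + o)/7 = -5 + ((o² + 2*o²*(-99 + o)) + o)/7 = -5 + (o + o² + 2*o²*(-99 + o))/7 = -5 + (o/7 + o²/7 + 2*o²*(-99 + o)/7) = -5 + o/7 + o²/7 + 2*o²*(-99 + o)/7)
33470/p(4) + Z(37)/n = 33470/4 + (-5 - 197/7*37² + (⅐)*37 + (2/7)*37³)/273413 = 33470*(¼) + (-5 - 197/7*1369 + 37/7 + (2/7)*50653)*(1/273413) = 16735/2 + (-5 - 269693/7 + 37/7 + 101306/7)*(1/273413) = 16735/2 - 24055*1/273413 = 16735/2 - 24055/273413 = 4575518445/546826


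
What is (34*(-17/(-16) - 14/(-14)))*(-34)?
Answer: -9537/4 ≈ -2384.3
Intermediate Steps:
(34*(-17/(-16) - 14/(-14)))*(-34) = (34*(-17*(-1/16) - 14*(-1/14)))*(-34) = (34*(17/16 + 1))*(-34) = (34*(33/16))*(-34) = (561/8)*(-34) = -9537/4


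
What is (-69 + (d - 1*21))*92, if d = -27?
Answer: -10764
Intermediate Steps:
(-69 + (d - 1*21))*92 = (-69 + (-27 - 1*21))*92 = (-69 + (-27 - 21))*92 = (-69 - 48)*92 = -117*92 = -10764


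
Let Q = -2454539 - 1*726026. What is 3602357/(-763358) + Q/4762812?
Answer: -9792629442577/1817865321348 ≈ -5.3869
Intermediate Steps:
Q = -3180565 (Q = -2454539 - 726026 = -3180565)
3602357/(-763358) + Q/4762812 = 3602357/(-763358) - 3180565/4762812 = 3602357*(-1/763358) - 3180565*1/4762812 = -3602357/763358 - 3180565/4762812 = -9792629442577/1817865321348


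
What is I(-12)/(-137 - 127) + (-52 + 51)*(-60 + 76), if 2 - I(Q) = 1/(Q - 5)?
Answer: -71843/4488 ≈ -16.008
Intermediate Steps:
I(Q) = 2 - 1/(-5 + Q) (I(Q) = 2 - 1/(Q - 5) = 2 - 1/(-5 + Q))
I(-12)/(-137 - 127) + (-52 + 51)*(-60 + 76) = ((-11 + 2*(-12))/(-5 - 12))/(-137 - 127) + (-52 + 51)*(-60 + 76) = ((-11 - 24)/(-17))/(-264) - 1*16 = -1/17*(-35)*(-1/264) - 16 = (35/17)*(-1/264) - 16 = -35/4488 - 16 = -71843/4488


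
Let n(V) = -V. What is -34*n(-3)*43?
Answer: -4386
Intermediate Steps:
-34*n(-3)*43 = -(-34)*(-3)*43 = -34*3*43 = -102*43 = -4386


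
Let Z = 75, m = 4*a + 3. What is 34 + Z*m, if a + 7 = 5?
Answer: -341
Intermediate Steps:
a = -2 (a = -7 + 5 = -2)
m = -5 (m = 4*(-2) + 3 = -8 + 3 = -5)
34 + Z*m = 34 + 75*(-5) = 34 - 375 = -341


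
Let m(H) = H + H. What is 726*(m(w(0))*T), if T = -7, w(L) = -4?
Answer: 40656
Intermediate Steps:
m(H) = 2*H
726*(m(w(0))*T) = 726*((2*(-4))*(-7)) = 726*(-8*(-7)) = 726*56 = 40656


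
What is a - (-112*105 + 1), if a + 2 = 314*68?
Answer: 33109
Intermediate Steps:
a = 21350 (a = -2 + 314*68 = -2 + 21352 = 21350)
a - (-112*105 + 1) = 21350 - (-112*105 + 1) = 21350 - (-11760 + 1) = 21350 - 1*(-11759) = 21350 + 11759 = 33109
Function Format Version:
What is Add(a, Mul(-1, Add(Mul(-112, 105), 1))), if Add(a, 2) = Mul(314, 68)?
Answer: 33109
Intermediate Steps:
a = 21350 (a = Add(-2, Mul(314, 68)) = Add(-2, 21352) = 21350)
Add(a, Mul(-1, Add(Mul(-112, 105), 1))) = Add(21350, Mul(-1, Add(Mul(-112, 105), 1))) = Add(21350, Mul(-1, Add(-11760, 1))) = Add(21350, Mul(-1, -11759)) = Add(21350, 11759) = 33109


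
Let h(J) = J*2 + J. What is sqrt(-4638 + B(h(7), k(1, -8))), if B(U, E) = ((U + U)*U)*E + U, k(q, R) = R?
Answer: 3*I*sqrt(1297) ≈ 108.04*I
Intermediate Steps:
h(J) = 3*J (h(J) = 2*J + J = 3*J)
B(U, E) = U + 2*E*U**2 (B(U, E) = ((2*U)*U)*E + U = (2*U**2)*E + U = 2*E*U**2 + U = U + 2*E*U**2)
sqrt(-4638 + B(h(7), k(1, -8))) = sqrt(-4638 + (3*7)*(1 + 2*(-8)*(3*7))) = sqrt(-4638 + 21*(1 + 2*(-8)*21)) = sqrt(-4638 + 21*(1 - 336)) = sqrt(-4638 + 21*(-335)) = sqrt(-4638 - 7035) = sqrt(-11673) = 3*I*sqrt(1297)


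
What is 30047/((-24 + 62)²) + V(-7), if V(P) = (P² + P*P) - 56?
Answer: 90695/1444 ≈ 62.808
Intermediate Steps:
V(P) = -56 + 2*P² (V(P) = (P² + P²) - 56 = 2*P² - 56 = -56 + 2*P²)
30047/((-24 + 62)²) + V(-7) = 30047/((-24 + 62)²) + (-56 + 2*(-7)²) = 30047/(38²) + (-56 + 2*49) = 30047/1444 + (-56 + 98) = 30047*(1/1444) + 42 = 30047/1444 + 42 = 90695/1444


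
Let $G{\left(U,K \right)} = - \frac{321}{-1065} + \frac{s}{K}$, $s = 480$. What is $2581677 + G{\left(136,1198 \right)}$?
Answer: $\frac{548980854958}{212645} \approx 2.5817 \cdot 10^{6}$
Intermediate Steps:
$G{\left(U,K \right)} = \frac{107}{355} + \frac{480}{K}$ ($G{\left(U,K \right)} = - \frac{321}{-1065} + \frac{480}{K} = \left(-321\right) \left(- \frac{1}{1065}\right) + \frac{480}{K} = \frac{107}{355} + \frac{480}{K}$)
$2581677 + G{\left(136,1198 \right)} = 2581677 + \left(\frac{107}{355} + \frac{480}{1198}\right) = 2581677 + \left(\frac{107}{355} + 480 \cdot \frac{1}{1198}\right) = 2581677 + \left(\frac{107}{355} + \frac{240}{599}\right) = 2581677 + \frac{149293}{212645} = \frac{548980854958}{212645}$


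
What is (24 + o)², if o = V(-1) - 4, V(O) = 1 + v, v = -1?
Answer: 400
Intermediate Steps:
V(O) = 0 (V(O) = 1 - 1 = 0)
o = -4 (o = 0 - 4 = -4)
(24 + o)² = (24 - 4)² = 20² = 400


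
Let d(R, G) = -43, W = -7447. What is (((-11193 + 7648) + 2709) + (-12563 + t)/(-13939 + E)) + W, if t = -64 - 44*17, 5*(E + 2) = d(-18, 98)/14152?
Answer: -8169944861449/986465203 ≈ -8282.0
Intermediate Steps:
E = -141563/70760 (E = -2 + (-43/14152)/5 = -2 + (-43*1/14152)/5 = -2 + (1/5)*(-43/14152) = -2 - 43/70760 = -141563/70760 ≈ -2.0006)
t = -812 (t = -64 - 748 = -812)
(((-11193 + 7648) + 2709) + (-12563 + t)/(-13939 + E)) + W = (((-11193 + 7648) + 2709) + (-12563 - 812)/(-13939 - 141563/70760)) - 7447 = ((-3545 + 2709) - 13375/(-986465203/70760)) - 7447 = (-836 - 13375*(-70760/986465203)) - 7447 = (-836 + 946415000/986465203) - 7447 = -823738494708/986465203 - 7447 = -8169944861449/986465203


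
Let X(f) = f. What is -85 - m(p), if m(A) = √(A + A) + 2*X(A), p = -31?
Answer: -23 - I*√62 ≈ -23.0 - 7.874*I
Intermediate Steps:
m(A) = 2*A + √2*√A (m(A) = √(A + A) + 2*A = √(2*A) + 2*A = √2*√A + 2*A = 2*A + √2*√A)
-85 - m(p) = -85 - (2*(-31) + √2*√(-31)) = -85 - (-62 + √2*(I*√31)) = -85 - (-62 + I*√62) = -85 + (62 - I*√62) = -23 - I*√62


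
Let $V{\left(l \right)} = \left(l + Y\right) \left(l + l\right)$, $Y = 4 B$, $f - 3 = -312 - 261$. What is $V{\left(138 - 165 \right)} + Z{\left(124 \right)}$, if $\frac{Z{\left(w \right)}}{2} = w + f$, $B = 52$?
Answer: $-10666$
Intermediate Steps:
$f = -570$ ($f = 3 - 573 = -570$)
$Z{\left(w \right)} = -1140 + 2 w$ ($Z{\left(w \right)} = 2 \left(w - 570\right) = 2 \left(-570 + w\right) = -1140 + 2 w$)
$Y = 208$ ($Y = 4 \cdot 52 = 208$)
$V{\left(l \right)} = 2 l \left(208 + l\right)$ ($V{\left(l \right)} = \left(l + 208\right) \left(l + l\right) = \left(208 + l\right) 2 l = 2 l \left(208 + l\right)$)
$V{\left(138 - 165 \right)} + Z{\left(124 \right)} = 2 \left(138 - 165\right) \left(208 + \left(138 - 165\right)\right) + \left(-1140 + 2 \cdot 124\right) = 2 \left(138 - 165\right) \left(208 + \left(138 - 165\right)\right) + \left(-1140 + 248\right) = 2 \left(-27\right) \left(208 - 27\right) - 892 = 2 \left(-27\right) 181 - 892 = -9774 - 892 = -10666$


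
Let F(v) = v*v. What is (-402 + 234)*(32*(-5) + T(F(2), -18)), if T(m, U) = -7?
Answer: 28056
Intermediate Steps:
F(v) = v²
(-402 + 234)*(32*(-5) + T(F(2), -18)) = (-402 + 234)*(32*(-5) - 7) = -168*(-160 - 7) = -168*(-167) = 28056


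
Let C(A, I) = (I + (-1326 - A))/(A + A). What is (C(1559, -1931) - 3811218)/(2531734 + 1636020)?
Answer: -2970845635/3248764243 ≈ -0.91445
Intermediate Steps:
C(A, I) = (-1326 + I - A)/(2*A) (C(A, I) = (-1326 + I - A)/((2*A)) = (-1326 + I - A)*(1/(2*A)) = (-1326 + I - A)/(2*A))
(C(1559, -1931) - 3811218)/(2531734 + 1636020) = ((½)*(-1326 - 1931 - 1*1559)/1559 - 3811218)/(2531734 + 1636020) = ((½)*(1/1559)*(-1326 - 1931 - 1559) - 3811218)/4167754 = ((½)*(1/1559)*(-4816) - 3811218)*(1/4167754) = (-2408/1559 - 3811218)*(1/4167754) = -5941691270/1559*1/4167754 = -2970845635/3248764243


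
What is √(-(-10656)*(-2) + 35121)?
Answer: √13809 ≈ 117.51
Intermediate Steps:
√(-(-10656)*(-2) + 35121) = √(-1184*18 + 35121) = √(-21312 + 35121) = √13809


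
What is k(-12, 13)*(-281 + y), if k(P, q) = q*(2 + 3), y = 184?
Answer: -6305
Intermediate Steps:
k(P, q) = 5*q (k(P, q) = q*5 = 5*q)
k(-12, 13)*(-281 + y) = (5*13)*(-281 + 184) = 65*(-97) = -6305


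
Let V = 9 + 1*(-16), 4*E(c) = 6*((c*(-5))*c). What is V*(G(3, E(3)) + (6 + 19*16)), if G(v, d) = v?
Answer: -2191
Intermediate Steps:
E(c) = -15*c**2/2 (E(c) = (6*((c*(-5))*c))/4 = (6*((-5*c)*c))/4 = (6*(-5*c**2))/4 = (-30*c**2)/4 = -15*c**2/2)
V = -7 (V = 9 - 16 = -7)
V*(G(3, E(3)) + (6 + 19*16)) = -7*(3 + (6 + 19*16)) = -7*(3 + (6 + 304)) = -7*(3 + 310) = -7*313 = -2191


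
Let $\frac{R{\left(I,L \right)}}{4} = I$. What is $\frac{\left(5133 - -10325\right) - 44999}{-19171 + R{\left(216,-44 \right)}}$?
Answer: $\frac{29541}{18307} \approx 1.6136$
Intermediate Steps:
$R{\left(I,L \right)} = 4 I$
$\frac{\left(5133 - -10325\right) - 44999}{-19171 + R{\left(216,-44 \right)}} = \frac{\left(5133 - -10325\right) - 44999}{-19171 + 4 \cdot 216} = \frac{\left(5133 + 10325\right) - 44999}{-19171 + 864} = \frac{15458 - 44999}{-18307} = \left(-29541\right) \left(- \frac{1}{18307}\right) = \frac{29541}{18307}$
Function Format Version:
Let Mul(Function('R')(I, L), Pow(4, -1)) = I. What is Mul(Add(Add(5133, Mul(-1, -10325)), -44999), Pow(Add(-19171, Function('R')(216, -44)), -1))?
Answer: Rational(29541, 18307) ≈ 1.6136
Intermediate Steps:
Function('R')(I, L) = Mul(4, I)
Mul(Add(Add(5133, Mul(-1, -10325)), -44999), Pow(Add(-19171, Function('R')(216, -44)), -1)) = Mul(Add(Add(5133, Mul(-1, -10325)), -44999), Pow(Add(-19171, Mul(4, 216)), -1)) = Mul(Add(Add(5133, 10325), -44999), Pow(Add(-19171, 864), -1)) = Mul(Add(15458, -44999), Pow(-18307, -1)) = Mul(-29541, Rational(-1, 18307)) = Rational(29541, 18307)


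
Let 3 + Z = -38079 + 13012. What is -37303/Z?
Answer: 37303/25070 ≈ 1.4880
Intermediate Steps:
Z = -25070 (Z = -3 + (-38079 + 13012) = -3 - 25067 = -25070)
-37303/Z = -37303/(-25070) = -37303*(-1/25070) = 37303/25070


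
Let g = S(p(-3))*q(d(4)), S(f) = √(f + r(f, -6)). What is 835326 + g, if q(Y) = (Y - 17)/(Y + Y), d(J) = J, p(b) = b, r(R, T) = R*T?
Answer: 835326 - 13*√15/8 ≈ 8.3532e+5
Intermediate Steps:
S(f) = √5*√(-f) (S(f) = √(f + f*(-6)) = √(f - 6*f) = √(-5*f) = √5*√(-f))
q(Y) = (-17 + Y)/(2*Y) (q(Y) = (-17 + Y)/((2*Y)) = (-17 + Y)*(1/(2*Y)) = (-17 + Y)/(2*Y))
g = -13*√15/8 (g = (√5*√(-1*(-3)))*((½)*(-17 + 4)/4) = (√5*√3)*((½)*(¼)*(-13)) = √15*(-13/8) = -13*√15/8 ≈ -6.2936)
835326 + g = 835326 - 13*√15/8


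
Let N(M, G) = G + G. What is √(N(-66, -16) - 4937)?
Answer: I*√4969 ≈ 70.491*I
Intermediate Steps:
N(M, G) = 2*G
√(N(-66, -16) - 4937) = √(2*(-16) - 4937) = √(-32 - 4937) = √(-4969) = I*√4969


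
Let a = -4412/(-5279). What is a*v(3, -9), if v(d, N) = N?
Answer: -39708/5279 ≈ -7.5219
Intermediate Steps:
a = 4412/5279 (a = -4412*(-1/5279) = 4412/5279 ≈ 0.83576)
a*v(3, -9) = (4412/5279)*(-9) = -39708/5279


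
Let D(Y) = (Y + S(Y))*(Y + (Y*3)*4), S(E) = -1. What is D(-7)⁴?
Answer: 280883040256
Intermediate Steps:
D(Y) = 13*Y*(-1 + Y) (D(Y) = (Y - 1)*(Y + (Y*3)*4) = (-1 + Y)*(Y + (3*Y)*4) = (-1 + Y)*(Y + 12*Y) = (-1 + Y)*(13*Y) = 13*Y*(-1 + Y))
D(-7)⁴ = (13*(-7)*(-1 - 7))⁴ = (13*(-7)*(-8))⁴ = 728⁴ = 280883040256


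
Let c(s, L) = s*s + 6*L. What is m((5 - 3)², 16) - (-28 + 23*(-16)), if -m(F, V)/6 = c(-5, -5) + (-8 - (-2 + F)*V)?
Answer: 666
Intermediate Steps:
c(s, L) = s² + 6*L
m(F, V) = 78 + 6*V*(-2 + F) (m(F, V) = -6*(((-5)² + 6*(-5)) + (-8 - (-2 + F)*V)) = -6*((25 - 30) + (-8 - V*(-2 + F))) = -6*(-5 + (-8 - V*(-2 + F))) = -6*(-13 - V*(-2 + F)) = 78 + 6*V*(-2 + F))
m((5 - 3)², 16) - (-28 + 23*(-16)) = (78 - 12*16 + 6*(5 - 3)²*16) - (-28 + 23*(-16)) = (78 - 192 + 6*2²*16) - (-28 - 368) = (78 - 192 + 6*4*16) - 1*(-396) = (78 - 192 + 384) + 396 = 270 + 396 = 666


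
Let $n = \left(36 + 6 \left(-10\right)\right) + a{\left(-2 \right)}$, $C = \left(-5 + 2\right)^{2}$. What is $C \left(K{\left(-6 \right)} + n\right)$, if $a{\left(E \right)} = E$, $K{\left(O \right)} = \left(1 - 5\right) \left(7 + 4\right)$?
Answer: $-630$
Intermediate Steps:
$K{\left(O \right)} = -44$ ($K{\left(O \right)} = \left(-4\right) 11 = -44$)
$C = 9$ ($C = \left(-3\right)^{2} = 9$)
$n = -26$ ($n = \left(36 + 6 \left(-10\right)\right) - 2 = \left(36 - 60\right) - 2 = -24 - 2 = -26$)
$C \left(K{\left(-6 \right)} + n\right) = 9 \left(-44 - 26\right) = 9 \left(-70\right) = -630$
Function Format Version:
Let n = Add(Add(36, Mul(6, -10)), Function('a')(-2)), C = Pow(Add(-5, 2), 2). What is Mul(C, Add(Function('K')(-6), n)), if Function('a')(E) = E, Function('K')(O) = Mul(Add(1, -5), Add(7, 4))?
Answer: -630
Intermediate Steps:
Function('K')(O) = -44 (Function('K')(O) = Mul(-4, 11) = -44)
C = 9 (C = Pow(-3, 2) = 9)
n = -26 (n = Add(Add(36, Mul(6, -10)), -2) = Add(Add(36, -60), -2) = Add(-24, -2) = -26)
Mul(C, Add(Function('K')(-6), n)) = Mul(9, Add(-44, -26)) = Mul(9, -70) = -630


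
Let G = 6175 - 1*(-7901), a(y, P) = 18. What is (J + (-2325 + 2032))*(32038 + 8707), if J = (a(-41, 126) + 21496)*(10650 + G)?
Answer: 21674501218895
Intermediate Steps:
G = 14076 (G = 6175 + 7901 = 14076)
J = 531955164 (J = (18 + 21496)*(10650 + 14076) = 21514*24726 = 531955164)
(J + (-2325 + 2032))*(32038 + 8707) = (531955164 + (-2325 + 2032))*(32038 + 8707) = (531955164 - 293)*40745 = 531954871*40745 = 21674501218895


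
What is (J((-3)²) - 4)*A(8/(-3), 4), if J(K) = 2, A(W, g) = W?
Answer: 16/3 ≈ 5.3333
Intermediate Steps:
(J((-3)²) - 4)*A(8/(-3), 4) = (2 - 4)*(8/(-3)) = -16*(-1)/3 = -2*(-8/3) = 16/3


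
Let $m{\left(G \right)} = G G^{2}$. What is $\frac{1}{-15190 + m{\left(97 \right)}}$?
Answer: $\frac{1}{897483} \approx 1.1142 \cdot 10^{-6}$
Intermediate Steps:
$m{\left(G \right)} = G^{3}$
$\frac{1}{-15190 + m{\left(97 \right)}} = \frac{1}{-15190 + 97^{3}} = \frac{1}{-15190 + 912673} = \frac{1}{897483}$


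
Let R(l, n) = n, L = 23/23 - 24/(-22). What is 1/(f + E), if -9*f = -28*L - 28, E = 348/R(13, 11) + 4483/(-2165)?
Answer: 214335/8398043 ≈ 0.025522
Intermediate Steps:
L = 23/11 (L = 23*(1/23) - 24*(-1/22) = 1 + 12/11 = 23/11 ≈ 2.0909)
E = 704107/23815 (E = 348/11 + 4483/(-2165) = 348*(1/11) + 4483*(-1/2165) = 348/11 - 4483/2165 = 704107/23815 ≈ 29.566)
f = 952/99 (f = -(-28*23/11 - 28)/9 = -(-644/11 - 28)/9 = -⅑*(-952/11) = 952/99 ≈ 9.6162)
1/(f + E) = 1/(952/99 + 704107/23815) = 1/(8398043/214335) = 214335/8398043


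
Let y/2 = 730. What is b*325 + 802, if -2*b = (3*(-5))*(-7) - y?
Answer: 441979/2 ≈ 2.2099e+5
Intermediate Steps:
y = 1460 (y = 2*730 = 1460)
b = 1355/2 (b = -((3*(-5))*(-7) - 1*1460)/2 = -(-15*(-7) - 1460)/2 = -(105 - 1460)/2 = -½*(-1355) = 1355/2 ≈ 677.50)
b*325 + 802 = (1355/2)*325 + 802 = 440375/2 + 802 = 441979/2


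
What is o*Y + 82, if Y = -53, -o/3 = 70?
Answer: 11212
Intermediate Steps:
o = -210 (o = -3*70 = -210)
o*Y + 82 = -210*(-53) + 82 = 11130 + 82 = 11212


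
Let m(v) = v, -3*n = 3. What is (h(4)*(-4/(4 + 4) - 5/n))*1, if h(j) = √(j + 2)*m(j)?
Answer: 18*√6 ≈ 44.091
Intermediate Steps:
n = -1 (n = -⅓*3 = -1)
h(j) = j*√(2 + j) (h(j) = √(j + 2)*j = √(2 + j)*j = j*√(2 + j))
(h(4)*(-4/(4 + 4) - 5/n))*1 = ((4*√(2 + 4))*(-4/(4 + 4) - 5/(-1)))*1 = ((4*√6)*(-4/8 - 5*(-1)))*1 = ((4*√6)*(-4*⅛ + 5))*1 = ((4*√6)*(-½ + 5))*1 = ((4*√6)*(9/2))*1 = (18*√6)*1 = 18*√6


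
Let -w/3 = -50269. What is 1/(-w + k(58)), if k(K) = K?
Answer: -1/150749 ≈ -6.6335e-6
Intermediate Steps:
w = 150807 (w = -3*(-50269) = 150807)
1/(-w + k(58)) = 1/(-1*150807 + 58) = 1/(-150807 + 58) = 1/(-150749) = -1/150749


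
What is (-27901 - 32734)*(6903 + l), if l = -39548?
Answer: 1979429575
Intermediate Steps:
(-27901 - 32734)*(6903 + l) = (-27901 - 32734)*(6903 - 39548) = -60635*(-32645) = 1979429575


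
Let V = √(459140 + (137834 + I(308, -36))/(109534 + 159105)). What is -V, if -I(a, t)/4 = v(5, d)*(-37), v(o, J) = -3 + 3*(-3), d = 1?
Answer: -√33134752673549002/268639 ≈ -677.60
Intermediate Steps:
v(o, J) = -12 (v(o, J) = -3 - 9 = -12)
I(a, t) = -1776 (I(a, t) = -(-48)*(-37) = -4*444 = -1776)
V = √33134752673549002/268639 (V = √(459140 + (137834 - 1776)/(109534 + 159105)) = √(459140 + 136058/268639) = √(123343046518/268639) = √33134752673549002/268639 ≈ 677.60)
-V = -√33134752673549002/268639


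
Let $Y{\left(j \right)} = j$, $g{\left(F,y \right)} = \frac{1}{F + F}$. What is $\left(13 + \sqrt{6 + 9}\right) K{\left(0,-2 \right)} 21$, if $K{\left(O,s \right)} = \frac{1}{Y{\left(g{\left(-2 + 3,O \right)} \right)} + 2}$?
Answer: $\frac{546}{5} + \frac{42 \sqrt{15}}{5} \approx 141.73$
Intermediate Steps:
$g{\left(F,y \right)} = \frac{1}{2 F}$
$K{\left(O,s \right)} = \frac{2}{5}$ ($K{\left(O,s \right)} = \frac{1}{\frac{1}{2 \left(-2 + 3\right)} + 2} = \frac{1}{\frac{1}{2 \cdot 1} + 2} = \frac{1}{\frac{1}{2} \cdot 1 + 2} = \frac{1}{\frac{1}{2} + 2} = \frac{1}{\frac{5}{2}} = \frac{2}{5}$)
$\left(13 + \sqrt{6 + 9}\right) K{\left(0,-2 \right)} 21 = \left(13 + \sqrt{6 + 9}\right) \frac{2}{5} \cdot 21 = \left(13 + \sqrt{15}\right) \frac{2}{5} \cdot 21 = \left(\frac{26}{5} + \frac{2 \sqrt{15}}{5}\right) 21 = \frac{546}{5} + \frac{42 \sqrt{15}}{5}$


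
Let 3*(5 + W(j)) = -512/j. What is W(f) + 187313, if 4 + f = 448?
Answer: 62373436/333 ≈ 1.8731e+5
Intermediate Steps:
f = 444 (f = -4 + 448 = 444)
W(j) = -5 - 512/(3*j) (W(j) = -5 + (-512/j)/3 = -5 - 512/(3*j))
W(f) + 187313 = (-5 - 512/3/444) + 187313 = (-5 - 512/3*1/444) + 187313 = (-5 - 128/333) + 187313 = -1793/333 + 187313 = 62373436/333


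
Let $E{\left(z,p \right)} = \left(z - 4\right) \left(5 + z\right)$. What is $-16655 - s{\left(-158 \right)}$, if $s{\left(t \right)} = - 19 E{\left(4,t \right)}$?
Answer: $-16655$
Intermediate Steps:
$E{\left(z,p \right)} = \left(-4 + z\right) \left(5 + z\right)$
$s{\left(t \right)} = 0$ ($s{\left(t \right)} = - 19 \left(-20 + 4 + 4^{2}\right) = - 19 \left(-20 + 4 + 16\right) = \left(-19\right) 0 = 0$)
$-16655 - s{\left(-158 \right)} = -16655 - 0 = -16655 + 0 = -16655$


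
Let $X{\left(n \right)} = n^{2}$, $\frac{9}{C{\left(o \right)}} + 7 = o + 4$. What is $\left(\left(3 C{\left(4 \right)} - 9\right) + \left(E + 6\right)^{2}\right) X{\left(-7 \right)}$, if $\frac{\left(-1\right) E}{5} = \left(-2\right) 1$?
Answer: $13426$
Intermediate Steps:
$E = 10$ ($E = - 5 \left(\left(-2\right) 1\right) = \left(-5\right) \left(-2\right) = 10$)
$C{\left(o \right)} = \frac{9}{-3 + o}$ ($C{\left(o \right)} = \frac{9}{-7 + \left(o + 4\right)} = \frac{9}{-7 + \left(4 + o\right)} = \frac{9}{-3 + o}$)
$\left(\left(3 C{\left(4 \right)} - 9\right) + \left(E + 6\right)^{2}\right) X{\left(-7 \right)} = \left(\left(3 \frac{9}{-3 + 4} - 9\right) + \left(10 + 6\right)^{2}\right) \left(-7\right)^{2} = \left(\left(3 \cdot \frac{9}{1} - 9\right) + 16^{2}\right) 49 = \left(\left(3 \cdot 9 \cdot 1 - 9\right) + 256\right) 49 = \left(\left(3 \cdot 9 - 9\right) + 256\right) 49 = \left(\left(27 - 9\right) + 256\right) 49 = \left(18 + 256\right) 49 = 274 \cdot 49 = 13426$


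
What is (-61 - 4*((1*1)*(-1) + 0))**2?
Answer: 3249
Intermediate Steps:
(-61 - 4*((1*1)*(-1) + 0))**2 = (-61 - 4*(1*(-1) + 0))**2 = (-61 - 4*(-1 + 0))**2 = (-61 - 4*(-1))**2 = (-61 + 4)**2 = (-57)**2 = 3249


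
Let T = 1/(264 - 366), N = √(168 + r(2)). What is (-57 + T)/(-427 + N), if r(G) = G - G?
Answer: 354715/2654346 + 5815*√42/9290211 ≈ 0.13769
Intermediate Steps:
r(G) = 0
N = 2*√42 (N = √(168 + 0) = √168 = 2*√42 ≈ 12.961)
T = -1/102 (T = 1/(-102) = -1/102 ≈ -0.0098039)
(-57 + T)/(-427 + N) = (-57 - 1/102)/(-427 + 2*√42) = -5815/(102*(-427 + 2*√42))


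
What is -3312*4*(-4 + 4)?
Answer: 0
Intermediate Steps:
-3312*4*(-4 + 4) = -3312*4*0 = -3312*0 = -184*0 = 0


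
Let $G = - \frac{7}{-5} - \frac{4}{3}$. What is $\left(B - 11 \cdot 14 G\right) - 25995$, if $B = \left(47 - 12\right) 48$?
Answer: $- \frac{364879}{15} \approx -24325.0$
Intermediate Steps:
$B = 1680$ ($B = 35 \cdot 48 = 1680$)
$G = \frac{1}{15}$ ($G = \left(-7\right) \left(- \frac{1}{5}\right) - \frac{4}{3} = \frac{7}{5} - \frac{4}{3} = \frac{1}{15} \approx 0.066667$)
$\left(B - 11 \cdot 14 G\right) - 25995 = \left(1680 - 11 \cdot 14 \cdot \frac{1}{15}\right) - 25995 = \left(1680 - \frac{154}{15}\right) - 25995 = \frac{25046}{15} - 25995 = - \frac{364879}{15}$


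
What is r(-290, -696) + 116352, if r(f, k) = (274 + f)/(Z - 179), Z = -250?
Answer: 49915024/429 ≈ 1.1635e+5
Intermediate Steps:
r(f, k) = -274/429 - f/429 (r(f, k) = (274 + f)/(-250 - 179) = (274 + f)/(-429) = (274 + f)*(-1/429) = -274/429 - f/429)
r(-290, -696) + 116352 = (-274/429 - 1/429*(-290)) + 116352 = (-274/429 + 290/429) + 116352 = 16/429 + 116352 = 49915024/429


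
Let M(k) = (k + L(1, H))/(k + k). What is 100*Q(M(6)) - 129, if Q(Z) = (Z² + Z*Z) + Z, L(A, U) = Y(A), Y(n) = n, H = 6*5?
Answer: -47/18 ≈ -2.6111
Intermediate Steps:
H = 30
L(A, U) = A
M(k) = (1 + k)/(2*k) (M(k) = (k + 1)/(k + k) = (1 + k)/((2*k)) = (1 + k)*(1/(2*k)) = (1 + k)/(2*k))
Q(Z) = Z + 2*Z² (Q(Z) = (Z² + Z²) + Z = 2*Z² + Z = Z + 2*Z²)
100*Q(M(6)) - 129 = 100*(((½)*(1 + 6)/6)*(1 + 2*((½)*(1 + 6)/6))) - 129 = 100*(((½)*(⅙)*7)*(1 + 2*((½)*(⅙)*7))) - 129 = 100*(7*(1 + 2*(7/12))/12) - 129 = 100*(7*(1 + 7/6)/12) - 129 = 100*((7/12)*(13/6)) - 129 = 100*(91/72) - 129 = 2275/18 - 129 = -47/18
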